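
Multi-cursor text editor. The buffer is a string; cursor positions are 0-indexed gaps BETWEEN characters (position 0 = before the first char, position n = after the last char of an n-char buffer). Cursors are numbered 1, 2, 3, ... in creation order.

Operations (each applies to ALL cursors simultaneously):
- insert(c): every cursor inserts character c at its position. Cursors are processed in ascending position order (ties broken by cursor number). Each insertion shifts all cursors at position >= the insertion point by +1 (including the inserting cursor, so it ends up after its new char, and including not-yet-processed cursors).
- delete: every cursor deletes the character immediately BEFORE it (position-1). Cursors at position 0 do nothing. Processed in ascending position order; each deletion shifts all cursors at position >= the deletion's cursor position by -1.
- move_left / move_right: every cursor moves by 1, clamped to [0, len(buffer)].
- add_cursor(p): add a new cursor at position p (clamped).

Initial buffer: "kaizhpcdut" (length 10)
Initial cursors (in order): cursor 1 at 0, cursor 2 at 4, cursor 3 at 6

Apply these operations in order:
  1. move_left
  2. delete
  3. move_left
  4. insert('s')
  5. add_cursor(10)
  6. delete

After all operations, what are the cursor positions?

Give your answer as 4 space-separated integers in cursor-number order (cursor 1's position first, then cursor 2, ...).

After op 1 (move_left): buffer="kaizhpcdut" (len 10), cursors c1@0 c2@3 c3@5, authorship ..........
After op 2 (delete): buffer="kazpcdut" (len 8), cursors c1@0 c2@2 c3@3, authorship ........
After op 3 (move_left): buffer="kazpcdut" (len 8), cursors c1@0 c2@1 c3@2, authorship ........
After op 4 (insert('s')): buffer="sksaszpcdut" (len 11), cursors c1@1 c2@3 c3@5, authorship 1.2.3......
After op 5 (add_cursor(10)): buffer="sksaszpcdut" (len 11), cursors c1@1 c2@3 c3@5 c4@10, authorship 1.2.3......
After op 6 (delete): buffer="kazpcdt" (len 7), cursors c1@0 c2@1 c3@2 c4@6, authorship .......

Answer: 0 1 2 6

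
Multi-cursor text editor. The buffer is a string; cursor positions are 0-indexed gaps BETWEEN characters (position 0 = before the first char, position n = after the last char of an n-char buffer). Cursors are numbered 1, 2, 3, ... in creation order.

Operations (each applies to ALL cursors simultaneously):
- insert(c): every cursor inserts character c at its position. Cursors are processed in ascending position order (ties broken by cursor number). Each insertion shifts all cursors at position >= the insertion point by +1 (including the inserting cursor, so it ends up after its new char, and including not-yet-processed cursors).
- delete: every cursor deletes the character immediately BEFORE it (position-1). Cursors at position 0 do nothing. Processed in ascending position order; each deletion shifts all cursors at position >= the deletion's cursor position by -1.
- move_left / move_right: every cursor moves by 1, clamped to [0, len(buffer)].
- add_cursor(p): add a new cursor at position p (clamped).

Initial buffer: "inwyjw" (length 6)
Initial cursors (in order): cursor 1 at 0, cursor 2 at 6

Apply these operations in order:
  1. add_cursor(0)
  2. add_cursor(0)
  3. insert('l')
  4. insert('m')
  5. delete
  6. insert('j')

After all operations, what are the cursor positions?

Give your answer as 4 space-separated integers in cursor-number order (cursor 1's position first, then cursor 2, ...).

Answer: 6 14 6 6

Derivation:
After op 1 (add_cursor(0)): buffer="inwyjw" (len 6), cursors c1@0 c3@0 c2@6, authorship ......
After op 2 (add_cursor(0)): buffer="inwyjw" (len 6), cursors c1@0 c3@0 c4@0 c2@6, authorship ......
After op 3 (insert('l')): buffer="lllinwyjwl" (len 10), cursors c1@3 c3@3 c4@3 c2@10, authorship 134......2
After op 4 (insert('m')): buffer="lllmmminwyjwlm" (len 14), cursors c1@6 c3@6 c4@6 c2@14, authorship 134134......22
After op 5 (delete): buffer="lllinwyjwl" (len 10), cursors c1@3 c3@3 c4@3 c2@10, authorship 134......2
After op 6 (insert('j')): buffer="llljjjinwyjwlj" (len 14), cursors c1@6 c3@6 c4@6 c2@14, authorship 134134......22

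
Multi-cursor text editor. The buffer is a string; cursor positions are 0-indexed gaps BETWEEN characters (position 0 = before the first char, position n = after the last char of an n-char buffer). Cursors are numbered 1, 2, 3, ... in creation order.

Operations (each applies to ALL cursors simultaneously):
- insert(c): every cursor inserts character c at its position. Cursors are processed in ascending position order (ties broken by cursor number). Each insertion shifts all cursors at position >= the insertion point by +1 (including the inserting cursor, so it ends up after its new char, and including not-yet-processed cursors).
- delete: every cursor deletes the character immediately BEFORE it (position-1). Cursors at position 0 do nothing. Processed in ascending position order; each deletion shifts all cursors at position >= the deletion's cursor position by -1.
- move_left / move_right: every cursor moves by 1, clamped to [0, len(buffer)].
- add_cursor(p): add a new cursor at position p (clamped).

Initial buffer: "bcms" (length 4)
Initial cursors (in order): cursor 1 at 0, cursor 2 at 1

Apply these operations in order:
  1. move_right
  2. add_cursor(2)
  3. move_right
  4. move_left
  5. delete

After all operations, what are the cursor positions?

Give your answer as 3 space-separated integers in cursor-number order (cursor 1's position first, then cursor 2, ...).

After op 1 (move_right): buffer="bcms" (len 4), cursors c1@1 c2@2, authorship ....
After op 2 (add_cursor(2)): buffer="bcms" (len 4), cursors c1@1 c2@2 c3@2, authorship ....
After op 3 (move_right): buffer="bcms" (len 4), cursors c1@2 c2@3 c3@3, authorship ....
After op 4 (move_left): buffer="bcms" (len 4), cursors c1@1 c2@2 c3@2, authorship ....
After op 5 (delete): buffer="ms" (len 2), cursors c1@0 c2@0 c3@0, authorship ..

Answer: 0 0 0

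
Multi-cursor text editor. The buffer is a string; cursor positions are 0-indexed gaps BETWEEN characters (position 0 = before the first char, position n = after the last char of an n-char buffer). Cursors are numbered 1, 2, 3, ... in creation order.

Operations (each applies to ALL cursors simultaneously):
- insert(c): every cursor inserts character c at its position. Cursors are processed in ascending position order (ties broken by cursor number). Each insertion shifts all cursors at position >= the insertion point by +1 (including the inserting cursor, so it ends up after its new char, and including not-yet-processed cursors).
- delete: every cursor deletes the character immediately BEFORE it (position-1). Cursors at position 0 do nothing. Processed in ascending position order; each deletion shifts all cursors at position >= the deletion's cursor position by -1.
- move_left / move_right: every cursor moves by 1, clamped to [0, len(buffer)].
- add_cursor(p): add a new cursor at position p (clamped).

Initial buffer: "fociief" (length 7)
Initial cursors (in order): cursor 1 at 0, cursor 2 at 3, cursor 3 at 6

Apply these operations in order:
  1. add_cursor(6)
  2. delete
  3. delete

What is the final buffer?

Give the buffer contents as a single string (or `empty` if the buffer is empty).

After op 1 (add_cursor(6)): buffer="fociief" (len 7), cursors c1@0 c2@3 c3@6 c4@6, authorship .......
After op 2 (delete): buffer="foif" (len 4), cursors c1@0 c2@2 c3@3 c4@3, authorship ....
After op 3 (delete): buffer="f" (len 1), cursors c1@0 c2@0 c3@0 c4@0, authorship .

Answer: f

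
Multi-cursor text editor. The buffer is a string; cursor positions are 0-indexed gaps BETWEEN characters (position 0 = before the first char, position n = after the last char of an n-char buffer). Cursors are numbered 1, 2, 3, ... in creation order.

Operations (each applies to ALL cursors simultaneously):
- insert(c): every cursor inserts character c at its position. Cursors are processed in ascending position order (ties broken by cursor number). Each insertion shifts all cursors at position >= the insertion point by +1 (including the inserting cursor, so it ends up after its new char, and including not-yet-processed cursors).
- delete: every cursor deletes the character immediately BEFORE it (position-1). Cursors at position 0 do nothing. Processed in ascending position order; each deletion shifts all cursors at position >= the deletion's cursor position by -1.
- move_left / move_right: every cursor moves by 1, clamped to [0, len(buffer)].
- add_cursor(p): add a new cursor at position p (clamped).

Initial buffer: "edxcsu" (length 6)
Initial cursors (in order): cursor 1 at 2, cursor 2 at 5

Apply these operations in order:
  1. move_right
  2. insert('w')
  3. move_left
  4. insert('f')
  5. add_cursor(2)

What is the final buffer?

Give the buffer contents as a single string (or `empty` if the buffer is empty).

Answer: edxfwcsufw

Derivation:
After op 1 (move_right): buffer="edxcsu" (len 6), cursors c1@3 c2@6, authorship ......
After op 2 (insert('w')): buffer="edxwcsuw" (len 8), cursors c1@4 c2@8, authorship ...1...2
After op 3 (move_left): buffer="edxwcsuw" (len 8), cursors c1@3 c2@7, authorship ...1...2
After op 4 (insert('f')): buffer="edxfwcsufw" (len 10), cursors c1@4 c2@9, authorship ...11...22
After op 5 (add_cursor(2)): buffer="edxfwcsufw" (len 10), cursors c3@2 c1@4 c2@9, authorship ...11...22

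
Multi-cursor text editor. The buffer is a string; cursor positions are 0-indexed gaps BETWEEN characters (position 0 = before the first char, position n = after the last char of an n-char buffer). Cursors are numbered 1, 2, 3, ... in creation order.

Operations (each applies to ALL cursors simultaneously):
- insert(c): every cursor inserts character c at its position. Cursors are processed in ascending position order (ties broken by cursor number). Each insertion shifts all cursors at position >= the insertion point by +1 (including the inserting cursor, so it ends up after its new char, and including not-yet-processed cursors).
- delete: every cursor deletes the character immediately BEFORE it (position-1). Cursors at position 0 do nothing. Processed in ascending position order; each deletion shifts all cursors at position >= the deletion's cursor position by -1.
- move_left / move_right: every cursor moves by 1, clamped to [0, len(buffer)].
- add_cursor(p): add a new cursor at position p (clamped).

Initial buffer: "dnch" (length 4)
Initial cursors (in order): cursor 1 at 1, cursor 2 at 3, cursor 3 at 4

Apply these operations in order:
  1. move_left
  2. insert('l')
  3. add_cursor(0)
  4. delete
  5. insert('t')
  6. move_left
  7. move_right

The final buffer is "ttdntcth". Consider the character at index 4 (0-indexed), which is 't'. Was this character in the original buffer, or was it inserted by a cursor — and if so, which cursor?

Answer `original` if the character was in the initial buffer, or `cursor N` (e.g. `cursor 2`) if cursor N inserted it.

Answer: cursor 2

Derivation:
After op 1 (move_left): buffer="dnch" (len 4), cursors c1@0 c2@2 c3@3, authorship ....
After op 2 (insert('l')): buffer="ldnlclh" (len 7), cursors c1@1 c2@4 c3@6, authorship 1..2.3.
After op 3 (add_cursor(0)): buffer="ldnlclh" (len 7), cursors c4@0 c1@1 c2@4 c3@6, authorship 1..2.3.
After op 4 (delete): buffer="dnch" (len 4), cursors c1@0 c4@0 c2@2 c3@3, authorship ....
After op 5 (insert('t')): buffer="ttdntcth" (len 8), cursors c1@2 c4@2 c2@5 c3@7, authorship 14..2.3.
After op 6 (move_left): buffer="ttdntcth" (len 8), cursors c1@1 c4@1 c2@4 c3@6, authorship 14..2.3.
After op 7 (move_right): buffer="ttdntcth" (len 8), cursors c1@2 c4@2 c2@5 c3@7, authorship 14..2.3.
Authorship (.=original, N=cursor N): 1 4 . . 2 . 3 .
Index 4: author = 2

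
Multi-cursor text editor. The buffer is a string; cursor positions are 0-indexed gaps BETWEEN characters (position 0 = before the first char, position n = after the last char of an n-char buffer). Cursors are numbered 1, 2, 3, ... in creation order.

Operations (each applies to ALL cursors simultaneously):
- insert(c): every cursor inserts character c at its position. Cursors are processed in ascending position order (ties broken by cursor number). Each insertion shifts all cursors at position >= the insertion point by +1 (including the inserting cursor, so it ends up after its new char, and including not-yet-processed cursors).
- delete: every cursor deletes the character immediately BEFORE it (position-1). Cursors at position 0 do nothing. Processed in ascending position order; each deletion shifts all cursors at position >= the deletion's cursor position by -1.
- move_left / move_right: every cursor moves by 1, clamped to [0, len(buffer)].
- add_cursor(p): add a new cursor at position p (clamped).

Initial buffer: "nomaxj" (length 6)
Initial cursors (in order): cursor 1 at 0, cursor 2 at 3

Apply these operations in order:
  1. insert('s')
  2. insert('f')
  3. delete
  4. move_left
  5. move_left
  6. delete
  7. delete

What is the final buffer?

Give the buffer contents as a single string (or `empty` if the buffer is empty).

After op 1 (insert('s')): buffer="snomsaxj" (len 8), cursors c1@1 c2@5, authorship 1...2...
After op 2 (insert('f')): buffer="sfnomsfaxj" (len 10), cursors c1@2 c2@7, authorship 11...22...
After op 3 (delete): buffer="snomsaxj" (len 8), cursors c1@1 c2@5, authorship 1...2...
After op 4 (move_left): buffer="snomsaxj" (len 8), cursors c1@0 c2@4, authorship 1...2...
After op 5 (move_left): buffer="snomsaxj" (len 8), cursors c1@0 c2@3, authorship 1...2...
After op 6 (delete): buffer="snmsaxj" (len 7), cursors c1@0 c2@2, authorship 1..2...
After op 7 (delete): buffer="smsaxj" (len 6), cursors c1@0 c2@1, authorship 1.2...

Answer: smsaxj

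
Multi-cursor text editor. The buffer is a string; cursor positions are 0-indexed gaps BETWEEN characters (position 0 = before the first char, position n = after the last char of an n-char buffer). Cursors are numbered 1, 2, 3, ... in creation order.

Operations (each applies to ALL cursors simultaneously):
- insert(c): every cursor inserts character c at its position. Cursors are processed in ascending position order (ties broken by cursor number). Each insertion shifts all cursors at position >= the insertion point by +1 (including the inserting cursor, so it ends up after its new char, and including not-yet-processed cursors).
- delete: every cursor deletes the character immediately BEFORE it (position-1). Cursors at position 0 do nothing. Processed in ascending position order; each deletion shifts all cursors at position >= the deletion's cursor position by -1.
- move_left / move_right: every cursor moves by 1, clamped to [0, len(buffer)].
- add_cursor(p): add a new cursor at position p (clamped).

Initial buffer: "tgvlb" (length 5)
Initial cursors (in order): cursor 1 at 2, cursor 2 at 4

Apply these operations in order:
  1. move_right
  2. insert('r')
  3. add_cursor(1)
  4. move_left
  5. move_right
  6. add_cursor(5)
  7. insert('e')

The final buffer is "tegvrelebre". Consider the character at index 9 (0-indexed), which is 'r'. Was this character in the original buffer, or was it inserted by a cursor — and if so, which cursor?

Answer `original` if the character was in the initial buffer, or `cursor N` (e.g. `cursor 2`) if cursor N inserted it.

Answer: cursor 2

Derivation:
After op 1 (move_right): buffer="tgvlb" (len 5), cursors c1@3 c2@5, authorship .....
After op 2 (insert('r')): buffer="tgvrlbr" (len 7), cursors c1@4 c2@7, authorship ...1..2
After op 3 (add_cursor(1)): buffer="tgvrlbr" (len 7), cursors c3@1 c1@4 c2@7, authorship ...1..2
After op 4 (move_left): buffer="tgvrlbr" (len 7), cursors c3@0 c1@3 c2@6, authorship ...1..2
After op 5 (move_right): buffer="tgvrlbr" (len 7), cursors c3@1 c1@4 c2@7, authorship ...1..2
After op 6 (add_cursor(5)): buffer="tgvrlbr" (len 7), cursors c3@1 c1@4 c4@5 c2@7, authorship ...1..2
After op 7 (insert('e')): buffer="tegvrelebre" (len 11), cursors c3@2 c1@6 c4@8 c2@11, authorship .3..11.4.22
Authorship (.=original, N=cursor N): . 3 . . 1 1 . 4 . 2 2
Index 9: author = 2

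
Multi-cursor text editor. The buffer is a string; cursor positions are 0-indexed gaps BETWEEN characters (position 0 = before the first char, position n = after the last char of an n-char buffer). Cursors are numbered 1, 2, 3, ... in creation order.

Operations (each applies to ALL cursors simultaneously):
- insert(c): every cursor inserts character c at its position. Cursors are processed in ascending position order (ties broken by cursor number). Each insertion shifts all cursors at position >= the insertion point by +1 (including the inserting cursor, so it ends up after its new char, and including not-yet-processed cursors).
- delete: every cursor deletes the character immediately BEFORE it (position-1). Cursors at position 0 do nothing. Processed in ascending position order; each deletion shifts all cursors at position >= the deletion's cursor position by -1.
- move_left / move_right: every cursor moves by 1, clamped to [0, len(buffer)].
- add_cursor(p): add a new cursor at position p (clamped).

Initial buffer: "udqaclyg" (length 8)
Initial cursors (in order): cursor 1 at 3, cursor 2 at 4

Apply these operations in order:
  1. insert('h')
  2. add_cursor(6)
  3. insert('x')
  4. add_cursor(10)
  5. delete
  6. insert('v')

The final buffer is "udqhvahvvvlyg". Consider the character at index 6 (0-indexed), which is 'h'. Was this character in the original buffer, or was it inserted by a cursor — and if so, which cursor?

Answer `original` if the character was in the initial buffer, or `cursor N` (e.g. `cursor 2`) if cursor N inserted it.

After op 1 (insert('h')): buffer="udqhahclyg" (len 10), cursors c1@4 c2@6, authorship ...1.2....
After op 2 (add_cursor(6)): buffer="udqhahclyg" (len 10), cursors c1@4 c2@6 c3@6, authorship ...1.2....
After op 3 (insert('x')): buffer="udqhxahxxclyg" (len 13), cursors c1@5 c2@9 c3@9, authorship ...11.223....
After op 4 (add_cursor(10)): buffer="udqhxahxxclyg" (len 13), cursors c1@5 c2@9 c3@9 c4@10, authorship ...11.223....
After op 5 (delete): buffer="udqhahlyg" (len 9), cursors c1@4 c2@6 c3@6 c4@6, authorship ...1.2...
After op 6 (insert('v')): buffer="udqhvahvvvlyg" (len 13), cursors c1@5 c2@10 c3@10 c4@10, authorship ...11.2234...
Authorship (.=original, N=cursor N): . . . 1 1 . 2 2 3 4 . . .
Index 6: author = 2

Answer: cursor 2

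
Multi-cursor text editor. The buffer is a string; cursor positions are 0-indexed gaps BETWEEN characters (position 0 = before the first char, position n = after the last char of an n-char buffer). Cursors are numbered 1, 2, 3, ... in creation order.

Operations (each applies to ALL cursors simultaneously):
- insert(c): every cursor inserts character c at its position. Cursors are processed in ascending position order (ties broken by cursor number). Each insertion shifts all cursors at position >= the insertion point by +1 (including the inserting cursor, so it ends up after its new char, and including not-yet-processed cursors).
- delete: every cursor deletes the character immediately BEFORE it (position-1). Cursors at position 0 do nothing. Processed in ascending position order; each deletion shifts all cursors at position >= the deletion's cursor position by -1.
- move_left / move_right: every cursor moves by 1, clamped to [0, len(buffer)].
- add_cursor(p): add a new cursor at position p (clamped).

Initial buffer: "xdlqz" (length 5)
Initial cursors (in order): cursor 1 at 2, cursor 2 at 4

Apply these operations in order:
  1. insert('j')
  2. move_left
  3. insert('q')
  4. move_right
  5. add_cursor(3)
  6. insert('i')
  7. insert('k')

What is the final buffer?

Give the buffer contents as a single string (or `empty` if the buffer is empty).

Answer: xdqikjiklqqjikz

Derivation:
After op 1 (insert('j')): buffer="xdjlqjz" (len 7), cursors c1@3 c2@6, authorship ..1..2.
After op 2 (move_left): buffer="xdjlqjz" (len 7), cursors c1@2 c2@5, authorship ..1..2.
After op 3 (insert('q')): buffer="xdqjlqqjz" (len 9), cursors c1@3 c2@7, authorship ..11..22.
After op 4 (move_right): buffer="xdqjlqqjz" (len 9), cursors c1@4 c2@8, authorship ..11..22.
After op 5 (add_cursor(3)): buffer="xdqjlqqjz" (len 9), cursors c3@3 c1@4 c2@8, authorship ..11..22.
After op 6 (insert('i')): buffer="xdqijilqqjiz" (len 12), cursors c3@4 c1@6 c2@11, authorship ..1311..222.
After op 7 (insert('k')): buffer="xdqikjiklqqjikz" (len 15), cursors c3@5 c1@8 c2@14, authorship ..133111..2222.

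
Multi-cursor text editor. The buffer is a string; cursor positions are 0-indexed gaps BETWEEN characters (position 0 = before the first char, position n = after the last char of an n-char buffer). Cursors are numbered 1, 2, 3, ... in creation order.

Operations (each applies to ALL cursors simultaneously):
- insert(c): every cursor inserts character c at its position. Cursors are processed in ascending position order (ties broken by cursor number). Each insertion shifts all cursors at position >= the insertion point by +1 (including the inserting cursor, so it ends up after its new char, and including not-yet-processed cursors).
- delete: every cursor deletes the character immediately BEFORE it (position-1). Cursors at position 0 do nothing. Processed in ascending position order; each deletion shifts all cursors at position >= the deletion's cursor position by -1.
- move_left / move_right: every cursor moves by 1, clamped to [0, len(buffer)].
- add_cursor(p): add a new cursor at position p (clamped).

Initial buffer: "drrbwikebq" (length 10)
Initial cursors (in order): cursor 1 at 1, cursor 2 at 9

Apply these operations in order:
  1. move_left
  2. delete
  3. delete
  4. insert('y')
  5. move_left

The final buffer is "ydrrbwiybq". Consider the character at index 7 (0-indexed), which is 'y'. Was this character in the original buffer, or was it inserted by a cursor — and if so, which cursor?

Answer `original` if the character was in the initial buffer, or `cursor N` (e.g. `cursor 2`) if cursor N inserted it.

Answer: cursor 2

Derivation:
After op 1 (move_left): buffer="drrbwikebq" (len 10), cursors c1@0 c2@8, authorship ..........
After op 2 (delete): buffer="drrbwikbq" (len 9), cursors c1@0 c2@7, authorship .........
After op 3 (delete): buffer="drrbwibq" (len 8), cursors c1@0 c2@6, authorship ........
After op 4 (insert('y')): buffer="ydrrbwiybq" (len 10), cursors c1@1 c2@8, authorship 1......2..
After op 5 (move_left): buffer="ydrrbwiybq" (len 10), cursors c1@0 c2@7, authorship 1......2..
Authorship (.=original, N=cursor N): 1 . . . . . . 2 . .
Index 7: author = 2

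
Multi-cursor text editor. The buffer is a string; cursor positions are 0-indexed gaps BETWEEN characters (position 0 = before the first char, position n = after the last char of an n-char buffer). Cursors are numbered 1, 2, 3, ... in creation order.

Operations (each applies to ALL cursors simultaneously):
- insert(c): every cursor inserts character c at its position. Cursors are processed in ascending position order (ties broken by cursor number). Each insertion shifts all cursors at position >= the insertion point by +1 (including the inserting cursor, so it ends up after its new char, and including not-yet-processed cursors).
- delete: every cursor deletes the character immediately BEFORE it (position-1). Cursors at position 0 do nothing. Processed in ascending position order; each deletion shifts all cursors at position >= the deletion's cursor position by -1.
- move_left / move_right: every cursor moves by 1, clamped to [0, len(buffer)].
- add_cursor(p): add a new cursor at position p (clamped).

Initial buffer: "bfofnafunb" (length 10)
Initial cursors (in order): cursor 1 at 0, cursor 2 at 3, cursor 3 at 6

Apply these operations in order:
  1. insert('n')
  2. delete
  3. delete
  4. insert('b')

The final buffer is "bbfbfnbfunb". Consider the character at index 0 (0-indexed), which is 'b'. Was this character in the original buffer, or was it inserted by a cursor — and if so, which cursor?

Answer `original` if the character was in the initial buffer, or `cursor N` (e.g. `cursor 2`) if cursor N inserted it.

Answer: cursor 1

Derivation:
After op 1 (insert('n')): buffer="nbfonfnanfunb" (len 13), cursors c1@1 c2@5 c3@9, authorship 1...2...3....
After op 2 (delete): buffer="bfofnafunb" (len 10), cursors c1@0 c2@3 c3@6, authorship ..........
After op 3 (delete): buffer="bffnfunb" (len 8), cursors c1@0 c2@2 c3@4, authorship ........
After op 4 (insert('b')): buffer="bbfbfnbfunb" (len 11), cursors c1@1 c2@4 c3@7, authorship 1..2..3....
Authorship (.=original, N=cursor N): 1 . . 2 . . 3 . . . .
Index 0: author = 1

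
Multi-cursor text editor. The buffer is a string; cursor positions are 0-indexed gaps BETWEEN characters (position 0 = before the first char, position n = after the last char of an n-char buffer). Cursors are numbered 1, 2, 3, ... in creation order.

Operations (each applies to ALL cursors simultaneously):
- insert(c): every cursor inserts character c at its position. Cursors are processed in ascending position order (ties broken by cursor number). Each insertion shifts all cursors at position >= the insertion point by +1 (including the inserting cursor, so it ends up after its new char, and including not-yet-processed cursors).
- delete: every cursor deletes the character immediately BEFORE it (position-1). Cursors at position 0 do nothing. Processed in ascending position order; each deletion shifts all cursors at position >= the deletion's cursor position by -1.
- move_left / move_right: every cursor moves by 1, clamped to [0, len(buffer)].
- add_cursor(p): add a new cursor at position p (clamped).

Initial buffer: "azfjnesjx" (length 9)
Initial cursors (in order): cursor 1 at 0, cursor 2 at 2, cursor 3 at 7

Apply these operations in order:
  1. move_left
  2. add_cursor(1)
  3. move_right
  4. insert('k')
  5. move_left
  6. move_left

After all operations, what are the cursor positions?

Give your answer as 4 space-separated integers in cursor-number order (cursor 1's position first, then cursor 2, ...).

After op 1 (move_left): buffer="azfjnesjx" (len 9), cursors c1@0 c2@1 c3@6, authorship .........
After op 2 (add_cursor(1)): buffer="azfjnesjx" (len 9), cursors c1@0 c2@1 c4@1 c3@6, authorship .........
After op 3 (move_right): buffer="azfjnesjx" (len 9), cursors c1@1 c2@2 c4@2 c3@7, authorship .........
After op 4 (insert('k')): buffer="akzkkfjneskjx" (len 13), cursors c1@2 c2@5 c4@5 c3@11, authorship .1.24.....3..
After op 5 (move_left): buffer="akzkkfjneskjx" (len 13), cursors c1@1 c2@4 c4@4 c3@10, authorship .1.24.....3..
After op 6 (move_left): buffer="akzkkfjneskjx" (len 13), cursors c1@0 c2@3 c4@3 c3@9, authorship .1.24.....3..

Answer: 0 3 9 3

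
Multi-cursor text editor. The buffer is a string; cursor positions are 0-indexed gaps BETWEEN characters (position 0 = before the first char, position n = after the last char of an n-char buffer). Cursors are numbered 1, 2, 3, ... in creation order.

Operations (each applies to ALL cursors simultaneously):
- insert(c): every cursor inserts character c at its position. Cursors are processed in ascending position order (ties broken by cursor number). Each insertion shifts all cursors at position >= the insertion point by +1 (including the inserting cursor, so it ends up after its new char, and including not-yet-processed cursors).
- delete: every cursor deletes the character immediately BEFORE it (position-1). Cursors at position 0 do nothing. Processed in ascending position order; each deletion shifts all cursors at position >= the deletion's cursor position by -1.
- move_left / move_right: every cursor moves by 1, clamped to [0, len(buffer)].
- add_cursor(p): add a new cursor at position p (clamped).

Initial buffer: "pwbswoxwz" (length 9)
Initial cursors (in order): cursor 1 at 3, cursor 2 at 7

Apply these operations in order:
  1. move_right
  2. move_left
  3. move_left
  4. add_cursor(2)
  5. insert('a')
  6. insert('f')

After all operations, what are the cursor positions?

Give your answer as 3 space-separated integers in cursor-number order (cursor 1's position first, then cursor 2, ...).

Answer: 6 12 6

Derivation:
After op 1 (move_right): buffer="pwbswoxwz" (len 9), cursors c1@4 c2@8, authorship .........
After op 2 (move_left): buffer="pwbswoxwz" (len 9), cursors c1@3 c2@7, authorship .........
After op 3 (move_left): buffer="pwbswoxwz" (len 9), cursors c1@2 c2@6, authorship .........
After op 4 (add_cursor(2)): buffer="pwbswoxwz" (len 9), cursors c1@2 c3@2 c2@6, authorship .........
After op 5 (insert('a')): buffer="pwaabswoaxwz" (len 12), cursors c1@4 c3@4 c2@9, authorship ..13....2...
After op 6 (insert('f')): buffer="pwaaffbswoafxwz" (len 15), cursors c1@6 c3@6 c2@12, authorship ..1313....22...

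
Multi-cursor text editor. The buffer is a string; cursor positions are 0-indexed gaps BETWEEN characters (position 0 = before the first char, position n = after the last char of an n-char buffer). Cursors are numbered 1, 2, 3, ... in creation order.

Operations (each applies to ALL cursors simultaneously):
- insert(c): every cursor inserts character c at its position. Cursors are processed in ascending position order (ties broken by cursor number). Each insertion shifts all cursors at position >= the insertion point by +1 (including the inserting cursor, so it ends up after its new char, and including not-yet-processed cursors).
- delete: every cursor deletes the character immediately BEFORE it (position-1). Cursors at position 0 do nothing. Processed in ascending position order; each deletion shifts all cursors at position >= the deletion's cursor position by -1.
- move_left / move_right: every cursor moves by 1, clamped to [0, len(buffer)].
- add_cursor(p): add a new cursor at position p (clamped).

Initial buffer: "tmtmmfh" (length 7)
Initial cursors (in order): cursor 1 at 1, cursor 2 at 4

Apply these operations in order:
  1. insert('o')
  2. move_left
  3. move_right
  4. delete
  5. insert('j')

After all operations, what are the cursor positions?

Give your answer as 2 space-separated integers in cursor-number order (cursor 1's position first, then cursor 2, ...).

After op 1 (insert('o')): buffer="tomtmomfh" (len 9), cursors c1@2 c2@6, authorship .1...2...
After op 2 (move_left): buffer="tomtmomfh" (len 9), cursors c1@1 c2@5, authorship .1...2...
After op 3 (move_right): buffer="tomtmomfh" (len 9), cursors c1@2 c2@6, authorship .1...2...
After op 4 (delete): buffer="tmtmmfh" (len 7), cursors c1@1 c2@4, authorship .......
After op 5 (insert('j')): buffer="tjmtmjmfh" (len 9), cursors c1@2 c2@6, authorship .1...2...

Answer: 2 6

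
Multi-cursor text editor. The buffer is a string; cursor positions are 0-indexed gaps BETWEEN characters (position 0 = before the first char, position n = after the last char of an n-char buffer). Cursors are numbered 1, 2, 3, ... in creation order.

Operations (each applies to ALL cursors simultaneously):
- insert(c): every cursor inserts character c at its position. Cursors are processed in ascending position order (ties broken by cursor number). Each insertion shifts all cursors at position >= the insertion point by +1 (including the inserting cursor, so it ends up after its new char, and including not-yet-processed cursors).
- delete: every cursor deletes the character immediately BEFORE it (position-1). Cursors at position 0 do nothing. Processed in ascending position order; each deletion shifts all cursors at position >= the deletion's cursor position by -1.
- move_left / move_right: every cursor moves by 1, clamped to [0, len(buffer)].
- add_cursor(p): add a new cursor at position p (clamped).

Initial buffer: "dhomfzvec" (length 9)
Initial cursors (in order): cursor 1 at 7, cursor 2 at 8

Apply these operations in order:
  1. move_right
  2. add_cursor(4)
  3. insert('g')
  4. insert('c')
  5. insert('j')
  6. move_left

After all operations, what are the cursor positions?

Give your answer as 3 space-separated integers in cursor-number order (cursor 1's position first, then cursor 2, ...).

Answer: 13 17 6

Derivation:
After op 1 (move_right): buffer="dhomfzvec" (len 9), cursors c1@8 c2@9, authorship .........
After op 2 (add_cursor(4)): buffer="dhomfzvec" (len 9), cursors c3@4 c1@8 c2@9, authorship .........
After op 3 (insert('g')): buffer="dhomgfzvegcg" (len 12), cursors c3@5 c1@10 c2@12, authorship ....3....1.2
After op 4 (insert('c')): buffer="dhomgcfzvegccgc" (len 15), cursors c3@6 c1@12 c2@15, authorship ....33....11.22
After op 5 (insert('j')): buffer="dhomgcjfzvegcjcgcj" (len 18), cursors c3@7 c1@14 c2@18, authorship ....333....111.222
After op 6 (move_left): buffer="dhomgcjfzvegcjcgcj" (len 18), cursors c3@6 c1@13 c2@17, authorship ....333....111.222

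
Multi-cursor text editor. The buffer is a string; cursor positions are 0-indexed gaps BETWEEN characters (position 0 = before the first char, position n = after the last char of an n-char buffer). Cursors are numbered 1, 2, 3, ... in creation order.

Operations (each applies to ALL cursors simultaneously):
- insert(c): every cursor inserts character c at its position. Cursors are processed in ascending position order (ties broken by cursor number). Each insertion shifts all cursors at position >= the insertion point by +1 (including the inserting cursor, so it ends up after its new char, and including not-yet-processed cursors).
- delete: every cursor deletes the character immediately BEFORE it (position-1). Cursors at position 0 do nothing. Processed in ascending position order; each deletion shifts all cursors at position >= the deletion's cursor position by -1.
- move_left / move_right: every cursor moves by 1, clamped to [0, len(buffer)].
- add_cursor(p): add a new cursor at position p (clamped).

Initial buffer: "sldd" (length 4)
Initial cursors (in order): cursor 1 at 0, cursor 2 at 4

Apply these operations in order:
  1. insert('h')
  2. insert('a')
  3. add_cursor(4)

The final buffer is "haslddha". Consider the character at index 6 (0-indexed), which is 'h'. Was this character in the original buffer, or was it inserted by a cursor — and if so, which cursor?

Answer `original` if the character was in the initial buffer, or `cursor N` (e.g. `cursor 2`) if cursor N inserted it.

Answer: cursor 2

Derivation:
After op 1 (insert('h')): buffer="hslddh" (len 6), cursors c1@1 c2@6, authorship 1....2
After op 2 (insert('a')): buffer="haslddha" (len 8), cursors c1@2 c2@8, authorship 11....22
After op 3 (add_cursor(4)): buffer="haslddha" (len 8), cursors c1@2 c3@4 c2@8, authorship 11....22
Authorship (.=original, N=cursor N): 1 1 . . . . 2 2
Index 6: author = 2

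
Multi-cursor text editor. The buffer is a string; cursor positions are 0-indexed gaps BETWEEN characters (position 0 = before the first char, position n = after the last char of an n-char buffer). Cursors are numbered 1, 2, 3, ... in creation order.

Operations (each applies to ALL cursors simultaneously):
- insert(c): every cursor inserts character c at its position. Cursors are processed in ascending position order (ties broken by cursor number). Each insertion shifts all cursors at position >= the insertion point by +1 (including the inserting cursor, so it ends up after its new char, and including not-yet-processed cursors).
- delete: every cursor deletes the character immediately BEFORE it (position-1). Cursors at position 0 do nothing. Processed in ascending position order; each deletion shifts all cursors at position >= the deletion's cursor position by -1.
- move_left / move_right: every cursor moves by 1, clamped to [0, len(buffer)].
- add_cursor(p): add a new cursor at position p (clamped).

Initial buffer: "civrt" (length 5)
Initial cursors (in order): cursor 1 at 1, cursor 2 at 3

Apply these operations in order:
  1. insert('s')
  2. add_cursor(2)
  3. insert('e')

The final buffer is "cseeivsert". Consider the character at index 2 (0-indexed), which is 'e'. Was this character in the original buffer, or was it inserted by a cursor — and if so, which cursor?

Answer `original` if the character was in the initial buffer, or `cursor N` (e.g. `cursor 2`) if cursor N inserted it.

After op 1 (insert('s')): buffer="csivsrt" (len 7), cursors c1@2 c2@5, authorship .1..2..
After op 2 (add_cursor(2)): buffer="csivsrt" (len 7), cursors c1@2 c3@2 c2@5, authorship .1..2..
After op 3 (insert('e')): buffer="cseeivsert" (len 10), cursors c1@4 c3@4 c2@8, authorship .113..22..
Authorship (.=original, N=cursor N): . 1 1 3 . . 2 2 . .
Index 2: author = 1

Answer: cursor 1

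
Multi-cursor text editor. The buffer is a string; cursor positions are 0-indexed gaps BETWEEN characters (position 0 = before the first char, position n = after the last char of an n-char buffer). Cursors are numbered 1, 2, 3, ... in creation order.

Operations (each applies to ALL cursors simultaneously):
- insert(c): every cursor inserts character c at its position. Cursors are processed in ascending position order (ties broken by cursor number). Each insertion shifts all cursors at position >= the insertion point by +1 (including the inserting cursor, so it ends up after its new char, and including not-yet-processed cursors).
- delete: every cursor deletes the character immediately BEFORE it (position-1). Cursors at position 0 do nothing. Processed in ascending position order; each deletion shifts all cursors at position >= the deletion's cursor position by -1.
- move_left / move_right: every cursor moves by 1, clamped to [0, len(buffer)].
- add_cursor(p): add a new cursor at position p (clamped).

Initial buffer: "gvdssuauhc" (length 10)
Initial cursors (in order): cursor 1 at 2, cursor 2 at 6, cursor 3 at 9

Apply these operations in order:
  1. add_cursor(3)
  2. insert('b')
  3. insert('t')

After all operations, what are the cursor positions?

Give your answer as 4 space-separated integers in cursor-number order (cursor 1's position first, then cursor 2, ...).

After op 1 (add_cursor(3)): buffer="gvdssuauhc" (len 10), cursors c1@2 c4@3 c2@6 c3@9, authorship ..........
After op 2 (insert('b')): buffer="gvbdbssubauhbc" (len 14), cursors c1@3 c4@5 c2@9 c3@13, authorship ..1.4...2...3.
After op 3 (insert('t')): buffer="gvbtdbtssubtauhbtc" (len 18), cursors c1@4 c4@7 c2@12 c3@17, authorship ..11.44...22...33.

Answer: 4 12 17 7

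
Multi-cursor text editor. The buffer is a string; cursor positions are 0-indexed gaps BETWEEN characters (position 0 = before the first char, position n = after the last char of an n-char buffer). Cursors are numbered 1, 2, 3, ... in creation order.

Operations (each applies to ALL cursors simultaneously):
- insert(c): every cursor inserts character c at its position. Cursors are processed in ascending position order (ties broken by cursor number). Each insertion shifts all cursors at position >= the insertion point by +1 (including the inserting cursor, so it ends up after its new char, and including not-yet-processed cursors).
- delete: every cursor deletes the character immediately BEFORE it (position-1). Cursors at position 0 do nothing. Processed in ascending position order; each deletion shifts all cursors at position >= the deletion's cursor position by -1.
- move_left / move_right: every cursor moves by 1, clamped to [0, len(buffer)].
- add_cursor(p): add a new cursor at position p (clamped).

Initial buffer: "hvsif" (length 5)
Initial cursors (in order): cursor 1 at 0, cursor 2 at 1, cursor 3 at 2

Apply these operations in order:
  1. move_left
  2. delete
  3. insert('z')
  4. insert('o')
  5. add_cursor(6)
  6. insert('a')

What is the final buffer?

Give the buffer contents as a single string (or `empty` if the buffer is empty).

After op 1 (move_left): buffer="hvsif" (len 5), cursors c1@0 c2@0 c3@1, authorship .....
After op 2 (delete): buffer="vsif" (len 4), cursors c1@0 c2@0 c3@0, authorship ....
After op 3 (insert('z')): buffer="zzzvsif" (len 7), cursors c1@3 c2@3 c3@3, authorship 123....
After op 4 (insert('o')): buffer="zzzooovsif" (len 10), cursors c1@6 c2@6 c3@6, authorship 123123....
After op 5 (add_cursor(6)): buffer="zzzooovsif" (len 10), cursors c1@6 c2@6 c3@6 c4@6, authorship 123123....
After op 6 (insert('a')): buffer="zzzoooaaaavsif" (len 14), cursors c1@10 c2@10 c3@10 c4@10, authorship 1231231234....

Answer: zzzoooaaaavsif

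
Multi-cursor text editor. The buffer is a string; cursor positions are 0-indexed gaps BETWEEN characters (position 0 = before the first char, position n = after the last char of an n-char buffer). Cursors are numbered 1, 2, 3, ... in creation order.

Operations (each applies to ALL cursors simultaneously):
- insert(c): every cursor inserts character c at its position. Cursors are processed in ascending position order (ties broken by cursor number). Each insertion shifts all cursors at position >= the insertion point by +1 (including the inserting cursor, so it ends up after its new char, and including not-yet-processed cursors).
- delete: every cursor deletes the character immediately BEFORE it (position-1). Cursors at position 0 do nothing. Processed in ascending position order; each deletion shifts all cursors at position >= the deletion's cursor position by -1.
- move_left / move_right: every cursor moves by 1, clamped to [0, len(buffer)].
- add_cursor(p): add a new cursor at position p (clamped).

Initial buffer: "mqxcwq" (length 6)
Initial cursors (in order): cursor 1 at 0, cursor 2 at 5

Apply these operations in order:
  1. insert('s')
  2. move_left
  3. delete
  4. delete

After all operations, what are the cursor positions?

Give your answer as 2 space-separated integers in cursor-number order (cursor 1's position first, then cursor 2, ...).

Answer: 0 4

Derivation:
After op 1 (insert('s')): buffer="smqxcwsq" (len 8), cursors c1@1 c2@7, authorship 1.....2.
After op 2 (move_left): buffer="smqxcwsq" (len 8), cursors c1@0 c2@6, authorship 1.....2.
After op 3 (delete): buffer="smqxcsq" (len 7), cursors c1@0 c2@5, authorship 1....2.
After op 4 (delete): buffer="smqxsq" (len 6), cursors c1@0 c2@4, authorship 1...2.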